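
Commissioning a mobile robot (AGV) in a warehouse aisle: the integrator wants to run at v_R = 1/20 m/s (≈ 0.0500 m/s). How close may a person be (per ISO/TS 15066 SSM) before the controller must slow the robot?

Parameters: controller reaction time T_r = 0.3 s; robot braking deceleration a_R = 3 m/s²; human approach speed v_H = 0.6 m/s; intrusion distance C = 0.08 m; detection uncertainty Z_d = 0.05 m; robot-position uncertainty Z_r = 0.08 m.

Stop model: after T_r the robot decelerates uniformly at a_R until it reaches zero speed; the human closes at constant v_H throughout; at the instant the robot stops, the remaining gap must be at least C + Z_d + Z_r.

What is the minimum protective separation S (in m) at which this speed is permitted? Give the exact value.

S_min = 997/2400 m = 0.4154 m

braking lasts T_s = (1/20)/3 = 0.0167 s
robot covers v_R·T_r = 0.0500·0.3000 = 0.0150 m before braking
braking distance = 0.0500²/(2·3.0000) = 0.0004 m
human over T_r+T_s: 0.6000·(0.3000+0.0167) = 0.1900 m
margins: 0.0800+0.0500+0.0800 = 0.2100 m
S_min ≈ 0.0150+0.0004+0.1900+0.2100  ⇒  S_min = 997/2400 m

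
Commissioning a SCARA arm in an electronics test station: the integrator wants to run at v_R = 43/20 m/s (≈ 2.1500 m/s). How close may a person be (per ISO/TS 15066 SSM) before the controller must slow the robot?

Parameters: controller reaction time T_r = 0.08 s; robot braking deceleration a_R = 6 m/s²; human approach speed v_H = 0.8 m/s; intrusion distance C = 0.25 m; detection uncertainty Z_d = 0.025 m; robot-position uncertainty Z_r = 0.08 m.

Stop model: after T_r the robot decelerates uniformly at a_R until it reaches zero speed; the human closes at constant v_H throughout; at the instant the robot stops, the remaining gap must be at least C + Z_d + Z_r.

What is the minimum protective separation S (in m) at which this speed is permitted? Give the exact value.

S_min = 10103/8000 m = 1.2629 m

stop time T_s = (43/20)/6 = 0.3583 s
robot covers v_R·T_r = 2.1500·0.0800 = 0.1720 m before braking
braking distance = 2.1500²/(2·6.0000) = 0.3852 m
human closes 0.8000·0.4383 = 0.3507 m
C+Z_d+Z_r = 0.2500+0.0250+0.0800 = 0.3550 m
S_min ≈ 0.1720+0.3852+0.3507+0.3550  ⇒  S_min = 10103/8000 m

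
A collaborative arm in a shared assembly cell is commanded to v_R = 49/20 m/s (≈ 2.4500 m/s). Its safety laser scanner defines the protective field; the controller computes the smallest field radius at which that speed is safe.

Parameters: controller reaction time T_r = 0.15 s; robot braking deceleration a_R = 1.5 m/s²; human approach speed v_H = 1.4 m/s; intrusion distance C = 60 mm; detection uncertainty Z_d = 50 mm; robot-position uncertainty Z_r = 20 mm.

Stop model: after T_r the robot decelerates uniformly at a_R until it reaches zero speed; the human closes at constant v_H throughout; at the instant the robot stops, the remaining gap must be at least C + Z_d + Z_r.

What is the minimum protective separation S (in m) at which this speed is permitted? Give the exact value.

S_min = 999/200 m = 4.9950 m

braking lasts T_s = (49/20)/(3/2) = 1.6333 s
robot covers v_R·T_r = 2.4500·0.1500 = 0.3675 m before braking
robot under decel: 2.4500²/(2·1.5000) = 2.0008 m
human closes 1.4000·1.7833 = 2.4967 m
residual clearance needed = 0.0600+0.0500+0.0200 = 0.1300 m
S_min ≈ 0.3675+2.0008+2.4967+0.1300  ⇒  S_min = 999/200 m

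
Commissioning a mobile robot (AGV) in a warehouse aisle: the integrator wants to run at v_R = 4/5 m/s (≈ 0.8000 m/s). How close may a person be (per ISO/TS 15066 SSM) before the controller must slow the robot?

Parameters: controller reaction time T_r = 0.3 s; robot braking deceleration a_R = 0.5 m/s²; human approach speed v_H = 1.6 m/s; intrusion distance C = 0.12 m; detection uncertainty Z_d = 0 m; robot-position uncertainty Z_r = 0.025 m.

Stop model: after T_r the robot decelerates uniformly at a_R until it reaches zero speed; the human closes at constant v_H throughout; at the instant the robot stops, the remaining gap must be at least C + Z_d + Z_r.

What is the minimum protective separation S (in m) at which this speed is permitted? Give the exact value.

S_min = 813/200 m = 4.0650 m

braking lasts T_s = (4/5)/(1/2) = 1.6000 s
robot covers v_R·T_r = 0.8000·0.3000 = 0.2400 m before braking
braking distance = 0.8000²/(2·0.5000) = 0.6400 m
person approaches 1.6000·(0.3000+1.6000) = 3.0400 m
C+Z_d+Z_r = 0.1200+0.0000+0.0250 = 0.1450 m
S_min ≈ 0.2400+0.6400+3.0400+0.1450  ⇒  S_min = 813/200 m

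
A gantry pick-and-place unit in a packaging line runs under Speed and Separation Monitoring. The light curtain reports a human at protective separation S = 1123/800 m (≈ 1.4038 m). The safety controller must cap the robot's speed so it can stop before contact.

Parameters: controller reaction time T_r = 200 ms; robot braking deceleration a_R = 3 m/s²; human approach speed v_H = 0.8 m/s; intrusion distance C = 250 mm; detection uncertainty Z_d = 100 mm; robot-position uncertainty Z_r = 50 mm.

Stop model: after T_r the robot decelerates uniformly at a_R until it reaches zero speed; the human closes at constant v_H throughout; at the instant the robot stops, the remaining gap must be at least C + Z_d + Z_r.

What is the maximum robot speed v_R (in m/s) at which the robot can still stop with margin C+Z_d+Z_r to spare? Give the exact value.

v_R_max = 5/4 m/s = 1.2500 m/s

collect terms ⇒ (1/6)·v_R² + (7/15)·v_R + (-27/32) = 0
  disc = (7/15)² − 4·(1/6)·(-27/32) = 2809/3600 ; √disc = 53/60
  v_R = (−(7/15) + 53/60) / (2·(1/6)) = 5/4 m/s
check:
T_s = v_R/a_R = (5/4)/3 = 0.4167 s
robot in T_r: 1.2500·0.2000 = 0.2500 m
robot under decel: 1.2500²/(2·3.0000) = 0.2604 m
human over T_r+T_s: 0.8000·(0.2000+0.4167) = 0.4933 m
C+Z_d+Z_r = 0.2500+0.1000+0.0500 = 0.4000 m
sum ≈ 0.2500+0.2604+0.4933+0.4000 ≈ 1.4038 m = S ✓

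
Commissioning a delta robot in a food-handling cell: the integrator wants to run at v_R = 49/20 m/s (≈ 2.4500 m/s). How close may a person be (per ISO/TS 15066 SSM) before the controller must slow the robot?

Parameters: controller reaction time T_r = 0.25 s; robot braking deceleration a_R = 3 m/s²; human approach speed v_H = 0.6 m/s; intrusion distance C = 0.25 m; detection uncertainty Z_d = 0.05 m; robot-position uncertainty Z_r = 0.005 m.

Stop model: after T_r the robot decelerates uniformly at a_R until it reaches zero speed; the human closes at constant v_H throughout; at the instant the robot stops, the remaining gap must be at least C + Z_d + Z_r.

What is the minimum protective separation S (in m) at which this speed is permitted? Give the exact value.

T_s = v_R/a_R = (49/20)/3 = 0.8167 s
reaction-phase robot travel = 2.4500·0.2500 = 0.6125 m
robot under decel: 2.4500²/(2·3.0000) = 1.0004 m
human closes 0.6000·1.0667 = 0.6400 m
margins: 0.2500+0.0500+0.0050 = 0.3050 m
S_min ≈ 0.6125+1.0004+0.6400+0.3050  ⇒  S_min = 6139/2400 m

S_min = 6139/2400 m = 2.5579 m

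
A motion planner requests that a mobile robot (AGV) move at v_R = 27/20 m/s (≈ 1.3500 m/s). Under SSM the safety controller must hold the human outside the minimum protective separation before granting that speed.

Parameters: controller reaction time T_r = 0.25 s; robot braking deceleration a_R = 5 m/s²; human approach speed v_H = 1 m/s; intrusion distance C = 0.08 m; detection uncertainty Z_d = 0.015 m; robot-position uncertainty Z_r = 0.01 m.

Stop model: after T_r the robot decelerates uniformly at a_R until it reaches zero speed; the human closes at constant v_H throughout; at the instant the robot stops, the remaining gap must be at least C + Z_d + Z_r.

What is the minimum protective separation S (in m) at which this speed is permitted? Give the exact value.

S_min = 4579/4000 m = 1.1447 m

braking lasts T_s = (27/20)/5 = 0.2700 s
robot in T_r: 1.3500·0.2500 = 0.3375 m
robot covers 1.3500·0.2700 − ½·5.0000·0.2700² = 0.1822 m while stopping
person approaches 1.0000·(0.2500+0.2700) = 0.5200 m
margins: 0.0800+0.0150+0.0100 = 0.1050 m
S_min ≈ 0.3375+0.1822+0.5200+0.1050  ⇒  S_min = 4579/4000 m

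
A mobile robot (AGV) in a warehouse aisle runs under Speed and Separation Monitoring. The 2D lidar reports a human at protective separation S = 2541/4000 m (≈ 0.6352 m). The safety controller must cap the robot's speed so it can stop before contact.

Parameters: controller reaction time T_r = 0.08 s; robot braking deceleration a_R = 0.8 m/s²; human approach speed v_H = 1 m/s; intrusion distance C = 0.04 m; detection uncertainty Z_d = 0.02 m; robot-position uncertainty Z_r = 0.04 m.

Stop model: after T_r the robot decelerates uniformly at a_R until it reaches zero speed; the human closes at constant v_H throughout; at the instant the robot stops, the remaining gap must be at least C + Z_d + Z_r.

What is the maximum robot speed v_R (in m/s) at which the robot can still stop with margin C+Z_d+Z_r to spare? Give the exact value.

quadratic (5/8)·v² + (133/100)·v + (-1821/4000) = 0
  disc = (133/100)² − 4·(5/8)·(-1821/4000) = 116281/40000 ; √disc = 341/200
  v_R = (−(133/100) + 341/200) / (2·(5/8)) = 3/10 m/s
check:
T_s = v_R/a_R = (3/10)/(4/5) = 0.3750 s
robot covers v_R·T_r = 0.3000·0.0800 = 0.0240 m before braking
braking distance = 0.3000²/(2·0.8000) = 0.0563 m
person approaches 1.0000·(0.0800+0.3750) = 0.4550 m
C+Z_d+Z_r = 0.0400+0.0200+0.0400 = 0.1000 m
sum ≈ 0.0240+0.0563+0.4550+0.1000 ≈ 0.6352 m = S ✓

v_R_max = 3/10 m/s = 0.3000 m/s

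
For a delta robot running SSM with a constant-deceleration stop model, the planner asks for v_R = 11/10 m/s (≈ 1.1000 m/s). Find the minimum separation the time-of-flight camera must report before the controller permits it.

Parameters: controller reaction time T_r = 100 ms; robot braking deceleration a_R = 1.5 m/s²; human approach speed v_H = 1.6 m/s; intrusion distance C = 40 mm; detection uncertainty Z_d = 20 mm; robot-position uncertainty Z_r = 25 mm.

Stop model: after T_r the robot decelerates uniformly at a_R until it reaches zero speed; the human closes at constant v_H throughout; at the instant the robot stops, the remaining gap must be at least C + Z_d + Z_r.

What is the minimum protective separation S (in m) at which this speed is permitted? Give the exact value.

S_min = 1159/600 m = 1.9317 m

T_s = v_R/a_R = (11/10)/(3/2) = 0.7333 s
robot covers v_R·T_r = 1.1000·0.1000 = 0.1100 m before braking
robot under decel: 1.1000²/(2·1.5000) = 0.4033 m
person approaches 1.6000·(0.1000+0.7333) = 1.3333 m
residual clearance needed = 0.0400+0.0200+0.0250 = 0.0850 m
S_min ≈ 0.1100+0.4033+1.3333+0.0850  ⇒  S_min = 1159/600 m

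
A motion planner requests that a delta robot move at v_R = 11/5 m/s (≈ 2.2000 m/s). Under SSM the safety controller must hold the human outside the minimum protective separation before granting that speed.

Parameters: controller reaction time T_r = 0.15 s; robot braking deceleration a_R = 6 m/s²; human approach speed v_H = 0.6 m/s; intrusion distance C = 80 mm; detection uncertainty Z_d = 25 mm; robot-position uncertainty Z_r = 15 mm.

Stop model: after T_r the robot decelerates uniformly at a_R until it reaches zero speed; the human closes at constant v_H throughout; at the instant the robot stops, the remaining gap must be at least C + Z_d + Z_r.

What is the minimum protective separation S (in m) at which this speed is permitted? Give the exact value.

stop time T_s = (11/5)/6 = 0.3667 s
robot covers v_R·T_r = 2.2000·0.1500 = 0.3300 m before braking
braking distance = 2.2000²/(2·6.0000) = 0.4033 m
human closes 0.6000·0.5167 = 0.3100 m
residual clearance needed = 0.0800+0.0250+0.0150 = 0.1200 m
S_min ≈ 0.3300+0.4033+0.3100+0.1200  ⇒  S_min = 349/300 m

S_min = 349/300 m = 1.1633 m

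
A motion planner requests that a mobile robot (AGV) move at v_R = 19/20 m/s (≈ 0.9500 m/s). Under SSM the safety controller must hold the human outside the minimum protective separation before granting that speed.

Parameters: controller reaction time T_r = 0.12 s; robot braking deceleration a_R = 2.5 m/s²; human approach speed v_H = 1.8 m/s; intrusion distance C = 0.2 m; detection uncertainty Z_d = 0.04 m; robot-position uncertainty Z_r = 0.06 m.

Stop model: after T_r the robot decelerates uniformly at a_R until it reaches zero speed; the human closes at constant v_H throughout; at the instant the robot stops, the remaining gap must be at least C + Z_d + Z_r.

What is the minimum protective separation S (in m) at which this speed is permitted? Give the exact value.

T_s = v_R/a_R = (19/20)/(5/2) = 0.3800 s
robot covers v_R·T_r = 0.9500·0.1200 = 0.1140 m before braking
braking distance = 0.9500²/(2·2.5000) = 0.1805 m
person approaches 1.8000·(0.1200+0.3800) = 0.9000 m
residual clearance needed = 0.2000+0.0400+0.0600 = 0.3000 m
S_min ≈ 0.1140+0.1805+0.9000+0.3000  ⇒  S_min = 2989/2000 m

S_min = 2989/2000 m = 1.4945 m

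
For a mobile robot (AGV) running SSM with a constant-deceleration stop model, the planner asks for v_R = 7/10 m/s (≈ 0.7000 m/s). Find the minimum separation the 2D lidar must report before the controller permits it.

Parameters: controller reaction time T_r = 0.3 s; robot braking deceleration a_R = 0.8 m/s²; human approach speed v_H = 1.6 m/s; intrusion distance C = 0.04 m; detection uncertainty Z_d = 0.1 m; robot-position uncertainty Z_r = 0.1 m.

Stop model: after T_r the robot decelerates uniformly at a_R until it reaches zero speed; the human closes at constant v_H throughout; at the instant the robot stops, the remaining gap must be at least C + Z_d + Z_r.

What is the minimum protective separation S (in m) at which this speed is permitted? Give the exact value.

T_s = v_R/a_R = (7/10)/(4/5) = 0.8750 s
robot in T_r: 0.7000·0.3000 = 0.2100 m
braking distance = 0.7000²/(2·0.8000) = 0.3063 m
human over T_r+T_s: 1.6000·(0.3000+0.8750) = 1.8800 m
residual clearance needed = 0.0400+0.1000+0.1000 = 0.2400 m
S_min ≈ 0.2100+0.3063+1.8800+0.2400  ⇒  S_min = 2109/800 m

S_min = 2109/800 m = 2.6362 m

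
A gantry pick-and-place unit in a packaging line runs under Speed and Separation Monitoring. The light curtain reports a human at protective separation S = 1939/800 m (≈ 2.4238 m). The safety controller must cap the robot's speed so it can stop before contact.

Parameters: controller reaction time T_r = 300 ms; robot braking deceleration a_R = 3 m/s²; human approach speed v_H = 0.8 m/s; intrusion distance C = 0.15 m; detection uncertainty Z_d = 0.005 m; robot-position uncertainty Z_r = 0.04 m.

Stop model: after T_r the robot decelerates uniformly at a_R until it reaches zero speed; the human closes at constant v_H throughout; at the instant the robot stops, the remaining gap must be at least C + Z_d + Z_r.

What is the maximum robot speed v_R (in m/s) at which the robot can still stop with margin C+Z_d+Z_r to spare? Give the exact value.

v_R_max = 43/20 m/s = 2.1500 m/s

quadratic (1/6)·v² + (17/30)·v + (-1591/800) = 0
  disc = (17/30)² − 4·(1/6)·(-1591/800) = 5929/3600 ; √disc = 77/60
  v_R = (−(17/30) + 77/60) / (2·(1/6)) = 43/20 m/s
check:
T_s = v_R/a_R = (43/20)/3 = 0.7167 s
reaction-phase robot travel = 2.1500·0.3000 = 0.6450 m
braking distance = 2.1500²/(2·3.0000) = 0.7704 m
person approaches 0.8000·(0.3000+0.7167) = 0.8133 m
residual clearance needed = 0.1500+0.0050+0.0400 = 0.1950 m
sum ≈ 0.6450+0.7704+0.8133+0.1950 ≈ 2.4238 m = S ✓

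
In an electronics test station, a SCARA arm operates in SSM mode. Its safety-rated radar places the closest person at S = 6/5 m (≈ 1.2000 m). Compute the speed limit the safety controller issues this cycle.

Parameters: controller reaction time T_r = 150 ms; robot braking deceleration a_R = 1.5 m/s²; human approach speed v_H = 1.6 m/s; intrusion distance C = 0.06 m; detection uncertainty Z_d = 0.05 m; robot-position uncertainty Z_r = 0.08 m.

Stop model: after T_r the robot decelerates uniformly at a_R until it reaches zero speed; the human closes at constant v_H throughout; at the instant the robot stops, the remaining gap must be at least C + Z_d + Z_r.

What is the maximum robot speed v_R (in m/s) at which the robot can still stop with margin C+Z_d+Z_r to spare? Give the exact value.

v_R_max = 11/20 m/s = 0.5500 m/s

quadratic (1/3)·v² + (73/60)·v + (-77/100) = 0
  disc = (73/60)² − 4·(1/3)·(-77/100) = 361/144 ; √disc = 19/12
  v_R = (−(73/60) + 19/12) / (2·(1/3)) = 11/20 m/s
check:
T_s = v_R/a_R = (11/20)/(3/2) = 0.3667 s
robot covers v_R·T_r = 0.5500·0.1500 = 0.0825 m before braking
robot covers 0.5500·0.3667 − ½·1.5000·0.3667² = 0.1008 m while stopping
human closes 1.6000·0.5167 = 0.8267 m
C+Z_d+Z_r = 0.0600+0.0500+0.0800 = 0.1900 m
sum ≈ 0.0825+0.1008+0.8267+0.1900 ≈ 1.2000 m = S ✓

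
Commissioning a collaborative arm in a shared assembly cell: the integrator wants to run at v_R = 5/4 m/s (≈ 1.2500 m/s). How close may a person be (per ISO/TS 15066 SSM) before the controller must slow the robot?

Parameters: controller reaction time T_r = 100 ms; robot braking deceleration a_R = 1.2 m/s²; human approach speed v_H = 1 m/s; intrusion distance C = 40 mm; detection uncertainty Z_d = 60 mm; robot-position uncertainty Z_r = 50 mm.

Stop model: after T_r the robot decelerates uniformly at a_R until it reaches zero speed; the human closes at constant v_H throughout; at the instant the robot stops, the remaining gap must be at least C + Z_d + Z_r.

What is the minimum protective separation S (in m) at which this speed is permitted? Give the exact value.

S_min = 397/192 m = 2.0677 m

braking lasts T_s = (5/4)/(6/5) = 1.0417 s
robot in T_r: 1.2500·0.1000 = 0.1250 m
robot covers 1.2500·1.0417 − ½·1.2000·1.0417² = 0.6510 m while stopping
person approaches 1.0000·(0.1000+1.0417) = 1.1417 m
residual clearance needed = 0.0400+0.0600+0.0500 = 0.1500 m
S_min ≈ 0.1250+0.6510+1.1417+0.1500  ⇒  S_min = 397/192 m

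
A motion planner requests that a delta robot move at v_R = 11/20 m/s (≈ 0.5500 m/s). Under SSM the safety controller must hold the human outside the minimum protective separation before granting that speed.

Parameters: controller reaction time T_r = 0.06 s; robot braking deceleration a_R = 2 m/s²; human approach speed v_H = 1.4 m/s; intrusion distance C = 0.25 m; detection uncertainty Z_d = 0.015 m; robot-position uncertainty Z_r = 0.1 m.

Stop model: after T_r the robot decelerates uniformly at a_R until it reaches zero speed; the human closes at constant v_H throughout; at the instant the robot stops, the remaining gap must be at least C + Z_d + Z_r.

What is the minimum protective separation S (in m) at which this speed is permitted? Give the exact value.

stop time T_s = (11/20)/2 = 0.2750 s
robot in T_r: 0.5500·0.0600 = 0.0330 m
robot under decel: 0.5500²/(2·2.0000) = 0.0756 m
person approaches 1.4000·(0.0600+0.2750) = 0.4690 m
margins: 0.2500+0.0150+0.1000 = 0.3650 m
S_min ≈ 0.0330+0.0756+0.4690+0.3650  ⇒  S_min = 7541/8000 m

S_min = 7541/8000 m = 0.9426 m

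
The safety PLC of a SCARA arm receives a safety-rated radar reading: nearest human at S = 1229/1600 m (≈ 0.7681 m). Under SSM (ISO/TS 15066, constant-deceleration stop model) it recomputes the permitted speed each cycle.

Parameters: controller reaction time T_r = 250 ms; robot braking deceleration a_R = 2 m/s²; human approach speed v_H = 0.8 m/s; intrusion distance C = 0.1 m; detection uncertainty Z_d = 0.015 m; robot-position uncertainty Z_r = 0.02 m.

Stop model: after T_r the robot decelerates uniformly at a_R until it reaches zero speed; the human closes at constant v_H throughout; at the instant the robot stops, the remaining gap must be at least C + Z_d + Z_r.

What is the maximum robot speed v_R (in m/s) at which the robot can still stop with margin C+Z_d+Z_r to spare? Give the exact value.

v_R_max = 11/20 m/s = 0.5500 m/s

collect terms ⇒ (1/4)·v_R² + (13/20)·v_R + (-693/1600) = 0
  disc = (13/20)² − 4·(1/4)·(-693/1600) = 1369/1600 ; √disc = 37/40
  v_R = (−(13/20) + 37/40) / (2·(1/4)) = 11/20 m/s
check:
braking lasts T_s = (11/20)/2 = 0.2750 s
reaction-phase robot travel = 0.5500·0.2500 = 0.1375 m
robot under decel: 0.5500²/(2·2.0000) = 0.0756 m
human closes 0.8000·0.5250 = 0.4200 m
residual clearance needed = 0.1000+0.0150+0.0200 = 0.1350 m
sum ≈ 0.1375+0.0756+0.4200+0.1350 ≈ 0.7681 m = S ✓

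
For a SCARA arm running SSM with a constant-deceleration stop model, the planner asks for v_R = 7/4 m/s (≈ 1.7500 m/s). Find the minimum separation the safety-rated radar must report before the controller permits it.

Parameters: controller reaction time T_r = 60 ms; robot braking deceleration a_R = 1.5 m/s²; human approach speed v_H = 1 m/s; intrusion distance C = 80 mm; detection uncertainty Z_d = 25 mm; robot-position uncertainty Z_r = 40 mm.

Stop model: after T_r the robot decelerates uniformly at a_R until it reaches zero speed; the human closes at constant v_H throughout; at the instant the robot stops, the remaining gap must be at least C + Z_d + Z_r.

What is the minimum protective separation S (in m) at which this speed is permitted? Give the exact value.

S_min = 999/400 m = 2.4975 m

stop time T_s = (7/4)/(3/2) = 1.1667 s
robot covers v_R·T_r = 1.7500·0.0600 = 0.1050 m before braking
braking distance = 1.7500²/(2·1.5000) = 1.0208 m
person approaches 1.0000·(0.0600+1.1667) = 1.2267 m
residual clearance needed = 0.0800+0.0250+0.0400 = 0.1450 m
S_min ≈ 0.1050+1.0208+1.2267+0.1450  ⇒  S_min = 999/400 m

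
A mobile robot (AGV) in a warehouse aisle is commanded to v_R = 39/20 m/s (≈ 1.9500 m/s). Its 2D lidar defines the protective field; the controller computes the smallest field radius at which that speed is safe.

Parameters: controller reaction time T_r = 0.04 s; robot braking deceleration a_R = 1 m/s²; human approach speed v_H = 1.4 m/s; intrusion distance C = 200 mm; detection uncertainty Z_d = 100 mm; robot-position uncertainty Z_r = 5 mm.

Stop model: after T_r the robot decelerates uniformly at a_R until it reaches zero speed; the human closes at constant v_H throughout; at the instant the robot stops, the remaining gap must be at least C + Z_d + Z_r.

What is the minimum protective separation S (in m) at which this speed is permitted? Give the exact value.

T_s = v_R/a_R = (39/20)/1 = 1.9500 s
robot in T_r: 1.9500·0.0400 = 0.0780 m
robot under decel: 1.9500²/(2·1.0000) = 1.9013 m
human closes 1.4000·1.9900 = 2.7860 m
residual clearance needed = 0.2000+0.1000+0.0050 = 0.3050 m
S_min ≈ 0.0780+1.9013+2.7860+0.3050  ⇒  S_min = 20281/4000 m

S_min = 20281/4000 m = 5.0702 m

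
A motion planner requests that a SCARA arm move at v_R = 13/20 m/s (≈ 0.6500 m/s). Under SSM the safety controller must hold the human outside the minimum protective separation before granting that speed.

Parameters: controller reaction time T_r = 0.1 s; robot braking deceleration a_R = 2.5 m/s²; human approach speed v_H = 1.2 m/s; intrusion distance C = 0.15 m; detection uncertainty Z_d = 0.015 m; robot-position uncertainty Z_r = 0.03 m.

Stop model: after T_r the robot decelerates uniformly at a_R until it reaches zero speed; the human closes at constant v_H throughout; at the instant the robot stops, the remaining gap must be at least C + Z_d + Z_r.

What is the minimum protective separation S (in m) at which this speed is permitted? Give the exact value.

S_min = 1553/2000 m = 0.7765 m

T_s = v_R/a_R = (13/20)/(5/2) = 0.2600 s
reaction-phase robot travel = 0.6500·0.1000 = 0.0650 m
braking distance = 0.6500²/(2·2.5000) = 0.0845 m
human over T_r+T_s: 1.2000·(0.1000+0.2600) = 0.4320 m
margins: 0.1500+0.0150+0.0300 = 0.1950 m
S_min ≈ 0.0650+0.0845+0.4320+0.1950  ⇒  S_min = 1553/2000 m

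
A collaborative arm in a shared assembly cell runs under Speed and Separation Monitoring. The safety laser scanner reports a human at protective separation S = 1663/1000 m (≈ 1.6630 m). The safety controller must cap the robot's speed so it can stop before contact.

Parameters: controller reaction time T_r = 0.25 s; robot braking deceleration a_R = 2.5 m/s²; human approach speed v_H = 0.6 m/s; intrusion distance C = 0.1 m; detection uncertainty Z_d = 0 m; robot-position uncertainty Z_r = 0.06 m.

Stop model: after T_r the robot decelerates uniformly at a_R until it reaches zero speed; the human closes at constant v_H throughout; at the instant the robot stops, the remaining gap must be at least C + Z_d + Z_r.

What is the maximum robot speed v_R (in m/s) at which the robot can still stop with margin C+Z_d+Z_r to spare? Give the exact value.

v_R_max = 33/20 m/s = 1.6500 m/s

collect terms ⇒ (1/5)·v_R² + (49/100)·v_R + (-1353/1000) = 0
  disc = (49/100)² − 4·(1/5)·(-1353/1000) = 529/400 ; √disc = 23/20
  v_R = (−(49/100) + 23/20) / (2·(1/5)) = 33/20 m/s
check:
stop time T_s = (33/20)/(5/2) = 0.6600 s
robot covers v_R·T_r = 1.6500·0.2500 = 0.4125 m before braking
braking distance = 1.6500²/(2·2.5000) = 0.5445 m
person approaches 0.6000·(0.2500+0.6600) = 0.5460 m
residual clearance needed = 0.1000+0.0000+0.0600 = 0.1600 m
sum ≈ 0.4125+0.5445+0.5460+0.1600 ≈ 1.6630 m = S ✓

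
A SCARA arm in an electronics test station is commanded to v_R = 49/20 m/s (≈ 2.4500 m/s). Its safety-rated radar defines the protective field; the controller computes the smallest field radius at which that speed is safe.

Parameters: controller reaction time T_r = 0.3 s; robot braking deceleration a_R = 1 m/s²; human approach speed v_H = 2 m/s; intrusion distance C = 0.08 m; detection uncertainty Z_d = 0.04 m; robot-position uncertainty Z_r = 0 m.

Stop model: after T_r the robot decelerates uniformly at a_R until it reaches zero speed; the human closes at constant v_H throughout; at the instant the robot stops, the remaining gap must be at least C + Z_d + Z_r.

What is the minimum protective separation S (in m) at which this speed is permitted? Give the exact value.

T_s = v_R/a_R = (49/20)/1 = 2.4500 s
reaction-phase robot travel = 2.4500·0.3000 = 0.7350 m
robot under decel: 2.4500²/(2·1.0000) = 3.0013 m
human over T_r+T_s: 2.0000·(0.3000+2.4500) = 5.5000 m
C+Z_d+Z_r = 0.0800+0.0400+0.0000 = 0.1200 m
S_min ≈ 0.7350+3.0013+5.5000+0.1200  ⇒  S_min = 1497/160 m

S_min = 1497/160 m = 9.3562 m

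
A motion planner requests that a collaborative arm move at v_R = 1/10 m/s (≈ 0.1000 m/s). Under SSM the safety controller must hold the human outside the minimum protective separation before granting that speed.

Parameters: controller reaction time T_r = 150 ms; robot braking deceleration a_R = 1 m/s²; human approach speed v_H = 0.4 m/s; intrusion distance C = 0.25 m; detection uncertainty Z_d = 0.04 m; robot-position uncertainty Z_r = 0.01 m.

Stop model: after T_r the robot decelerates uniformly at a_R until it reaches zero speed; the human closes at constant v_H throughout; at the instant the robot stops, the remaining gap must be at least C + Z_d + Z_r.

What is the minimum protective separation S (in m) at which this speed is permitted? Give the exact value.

braking lasts T_s = (1/10)/1 = 0.1000 s
robot covers v_R·T_r = 0.1000·0.1500 = 0.0150 m before braking
robot under decel: 0.1000²/(2·1.0000) = 0.0050 m
human closes 0.4000·0.2500 = 0.1000 m
residual clearance needed = 0.2500+0.0400+0.0100 = 0.3000 m
S_min ≈ 0.0150+0.0050+0.1000+0.3000  ⇒  S_min = 21/50 m

S_min = 21/50 m = 0.4200 m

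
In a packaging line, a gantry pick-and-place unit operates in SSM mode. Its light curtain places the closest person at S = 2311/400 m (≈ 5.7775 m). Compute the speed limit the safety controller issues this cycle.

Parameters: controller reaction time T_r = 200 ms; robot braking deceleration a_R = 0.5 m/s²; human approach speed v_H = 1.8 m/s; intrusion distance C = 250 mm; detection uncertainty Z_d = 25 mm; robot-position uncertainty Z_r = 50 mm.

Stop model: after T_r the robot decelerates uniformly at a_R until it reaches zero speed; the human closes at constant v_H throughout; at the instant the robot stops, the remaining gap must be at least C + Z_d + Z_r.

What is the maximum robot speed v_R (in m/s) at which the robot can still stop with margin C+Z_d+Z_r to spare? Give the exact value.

at the boundary: (1)·v² + (19/5)·v + (-2037/400) = 0
  disc = (19/5)² − 4·(1)·(-2037/400) = 3481/100 ; √disc = 59/10
  v_R = (−(19/5) + 59/10) / (2·(1)) = 21/20 m/s
check:
stop time T_s = (21/20)/(1/2) = 2.1000 s
reaction-phase robot travel = 1.0500·0.2000 = 0.2100 m
braking distance = 1.0500²/(2·0.5000) = 1.1025 m
human over T_r+T_s: 1.8000·(0.2000+2.1000) = 4.1400 m
C+Z_d+Z_r = 0.2500+0.0250+0.0500 = 0.3250 m
sum ≈ 0.2100+1.1025+4.1400+0.3250 ≈ 5.7775 m = S ✓

v_R_max = 21/20 m/s = 1.0500 m/s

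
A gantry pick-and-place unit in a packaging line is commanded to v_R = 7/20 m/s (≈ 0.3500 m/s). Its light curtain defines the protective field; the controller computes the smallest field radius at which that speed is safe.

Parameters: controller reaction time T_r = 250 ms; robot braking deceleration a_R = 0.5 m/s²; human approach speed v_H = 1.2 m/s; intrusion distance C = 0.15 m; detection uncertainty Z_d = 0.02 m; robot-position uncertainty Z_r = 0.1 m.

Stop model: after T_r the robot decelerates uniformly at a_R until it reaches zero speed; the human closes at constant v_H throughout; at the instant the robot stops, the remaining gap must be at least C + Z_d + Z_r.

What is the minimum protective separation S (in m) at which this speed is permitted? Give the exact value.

stop time T_s = (7/20)/(1/2) = 0.7000 s
reaction-phase robot travel = 0.3500·0.2500 = 0.0875 m
braking distance = 0.3500²/(2·0.5000) = 0.1225 m
person approaches 1.2000·(0.2500+0.7000) = 1.1400 m
residual clearance needed = 0.1500+0.0200+0.1000 = 0.2700 m
S_min ≈ 0.0875+0.1225+1.1400+0.2700  ⇒  S_min = 81/50 m

S_min = 81/50 m = 1.6200 m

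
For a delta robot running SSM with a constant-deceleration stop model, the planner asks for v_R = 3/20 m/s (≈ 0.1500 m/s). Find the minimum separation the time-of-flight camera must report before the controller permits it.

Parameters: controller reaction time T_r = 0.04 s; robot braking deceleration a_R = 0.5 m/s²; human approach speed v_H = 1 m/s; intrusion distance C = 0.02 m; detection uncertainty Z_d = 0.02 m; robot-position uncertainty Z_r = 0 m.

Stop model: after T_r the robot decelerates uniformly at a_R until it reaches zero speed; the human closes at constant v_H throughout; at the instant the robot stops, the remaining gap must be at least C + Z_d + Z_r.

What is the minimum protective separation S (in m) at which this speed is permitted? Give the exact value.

S_min = 817/2000 m = 0.4085 m

T_s = v_R/a_R = (3/20)/(1/2) = 0.3000 s
reaction-phase robot travel = 0.1500·0.0400 = 0.0060 m
braking distance = 0.1500²/(2·0.5000) = 0.0225 m
person approaches 1.0000·(0.0400+0.3000) = 0.3400 m
margins: 0.0200+0.0200+0.0000 = 0.0400 m
S_min ≈ 0.0060+0.0225+0.3400+0.0400  ⇒  S_min = 817/2000 m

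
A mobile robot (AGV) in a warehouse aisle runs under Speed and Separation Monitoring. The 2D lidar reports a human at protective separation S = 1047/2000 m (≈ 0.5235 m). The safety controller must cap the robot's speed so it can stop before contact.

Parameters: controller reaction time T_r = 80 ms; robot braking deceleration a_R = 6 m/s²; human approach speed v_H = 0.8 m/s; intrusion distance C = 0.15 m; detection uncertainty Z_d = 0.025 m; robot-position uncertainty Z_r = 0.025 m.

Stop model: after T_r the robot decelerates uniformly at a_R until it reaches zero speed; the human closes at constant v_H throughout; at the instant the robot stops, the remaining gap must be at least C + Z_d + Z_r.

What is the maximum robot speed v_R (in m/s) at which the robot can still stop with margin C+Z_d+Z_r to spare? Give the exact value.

at the boundary: (1/12)·v² + (16/75)·v + (-519/2000) = 0
  disc = (16/75)² − 4·(1/12)·(-519/2000) = 11881/90000 ; √disc = 109/300
  v_R = (−(16/75) + 109/300) / (2·(1/12)) = 9/10 m/s
check:
stop time T_s = (9/10)/6 = 0.1500 s
robot covers v_R·T_r = 0.9000·0.0800 = 0.0720 m before braking
robot covers 0.9000·0.1500 − ½·6.0000·0.1500² = 0.0675 m while stopping
human over T_r+T_s: 0.8000·(0.0800+0.1500) = 0.1840 m
margins: 0.1500+0.0250+0.0250 = 0.2000 m
sum ≈ 0.0720+0.0675+0.1840+0.2000 ≈ 0.5235 m = S ✓

v_R_max = 9/10 m/s = 0.9000 m/s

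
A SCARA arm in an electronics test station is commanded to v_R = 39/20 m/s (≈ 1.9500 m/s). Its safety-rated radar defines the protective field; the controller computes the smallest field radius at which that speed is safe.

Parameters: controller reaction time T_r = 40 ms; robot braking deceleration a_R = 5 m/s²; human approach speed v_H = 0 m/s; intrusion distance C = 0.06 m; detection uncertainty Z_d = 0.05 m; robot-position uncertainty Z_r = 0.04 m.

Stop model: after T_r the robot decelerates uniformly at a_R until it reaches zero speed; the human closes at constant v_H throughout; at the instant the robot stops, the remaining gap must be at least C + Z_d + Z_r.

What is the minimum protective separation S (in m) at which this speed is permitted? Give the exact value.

stop time T_s = (39/20)/5 = 0.3900 s
robot in T_r: 1.9500·0.0400 = 0.0780 m
robot under decel: 1.9500²/(2·5.0000) = 0.3802 m
human closes 0.0000·0.4300 = 0.0000 m
margins: 0.0600+0.0500+0.0400 = 0.1500 m
S_min ≈ 0.0780+0.3802+0.0000+0.1500  ⇒  S_min = 2433/4000 m

S_min = 2433/4000 m = 0.6082 m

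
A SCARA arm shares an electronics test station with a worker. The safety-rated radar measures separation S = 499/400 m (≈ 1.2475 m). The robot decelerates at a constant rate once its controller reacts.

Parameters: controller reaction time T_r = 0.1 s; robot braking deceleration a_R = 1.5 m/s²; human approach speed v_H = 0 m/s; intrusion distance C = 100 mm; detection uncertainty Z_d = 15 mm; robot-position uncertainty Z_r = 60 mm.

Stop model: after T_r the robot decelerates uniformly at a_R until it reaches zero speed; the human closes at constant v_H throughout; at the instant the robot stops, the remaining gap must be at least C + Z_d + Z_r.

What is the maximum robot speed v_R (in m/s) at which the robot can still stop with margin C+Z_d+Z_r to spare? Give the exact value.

at the boundary: (1/3)·v² + (1/10)·v + (-429/400) = 0
  disc = (1/10)² − 4·(1/3)·(-429/400) = 36/25 ; √disc = 6/5
  v_R = (−(1/10) + 6/5) / (2·(1/3)) = 33/20 m/s
check:
stop time T_s = (33/20)/(3/2) = 1.1000 s
robot in T_r: 1.6500·0.1000 = 0.1650 m
robot covers 1.6500·1.1000 − ½·1.5000·1.1000² = 0.9075 m while stopping
person approaches 0.0000·(0.1000+1.1000) = 0.0000 m
C+Z_d+Z_r = 0.1000+0.0150+0.0600 = 0.1750 m
sum ≈ 0.1650+0.9075+0.0000+0.1750 ≈ 1.2475 m = S ✓

v_R_max = 33/20 m/s = 1.6500 m/s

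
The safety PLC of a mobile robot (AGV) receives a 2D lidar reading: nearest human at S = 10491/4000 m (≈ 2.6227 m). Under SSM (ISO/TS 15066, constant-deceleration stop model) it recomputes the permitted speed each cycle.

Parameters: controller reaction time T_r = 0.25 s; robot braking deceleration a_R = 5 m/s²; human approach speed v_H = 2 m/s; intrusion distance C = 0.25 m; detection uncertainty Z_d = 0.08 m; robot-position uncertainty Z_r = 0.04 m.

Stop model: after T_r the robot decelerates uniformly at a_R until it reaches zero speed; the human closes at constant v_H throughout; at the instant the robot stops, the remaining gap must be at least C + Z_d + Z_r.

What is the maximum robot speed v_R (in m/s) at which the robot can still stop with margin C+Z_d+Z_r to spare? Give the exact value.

collect terms ⇒ (1/10)·v_R² + (13/20)·v_R + (-7011/4000) = 0
  disc = (13/20)² − 4·(1/10)·(-7011/4000) = 2809/2500 ; √disc = 53/50
  v_R = (−(13/20) + 53/50) / (2·(1/10)) = 41/20 m/s
check:
braking lasts T_s = (41/20)/5 = 0.4100 s
robot in T_r: 2.0500·0.2500 = 0.5125 m
robot under decel: 2.0500²/(2·5.0000) = 0.4203 m
human over T_r+T_s: 2.0000·(0.2500+0.4100) = 1.3200 m
C+Z_d+Z_r = 0.2500+0.0800+0.0400 = 0.3700 m
sum ≈ 0.5125+0.4203+1.3200+0.3700 ≈ 2.6227 m = S ✓

v_R_max = 41/20 m/s = 2.0500 m/s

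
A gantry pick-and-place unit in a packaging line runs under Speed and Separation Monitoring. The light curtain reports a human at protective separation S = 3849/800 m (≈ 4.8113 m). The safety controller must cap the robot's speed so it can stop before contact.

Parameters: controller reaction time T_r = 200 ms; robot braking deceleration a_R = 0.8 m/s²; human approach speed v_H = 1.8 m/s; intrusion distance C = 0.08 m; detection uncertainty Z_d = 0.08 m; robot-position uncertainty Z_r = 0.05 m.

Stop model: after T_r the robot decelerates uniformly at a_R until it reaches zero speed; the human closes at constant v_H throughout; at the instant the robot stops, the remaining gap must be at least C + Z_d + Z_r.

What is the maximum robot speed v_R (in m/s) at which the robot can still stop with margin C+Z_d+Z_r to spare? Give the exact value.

collect terms ⇒ (5/8)·v_R² + (49/20)·v_R + (-3393/800) = 0
  disc = (49/20)² − 4·(5/8)·(-3393/800) = 26569/1600 ; √disc = 163/40
  v_R = (−(49/20) + 163/40) / (2·(5/8)) = 13/10 m/s
check:
stop time T_s = (13/10)/(4/5) = 1.6250 s
reaction-phase robot travel = 1.3000·0.2000 = 0.2600 m
braking distance = 1.3000²/(2·0.8000) = 1.0562 m
human closes 1.8000·1.8250 = 3.2850 m
residual clearance needed = 0.0800+0.0800+0.0500 = 0.2100 m
sum ≈ 0.2600+1.0562+3.2850+0.2100 ≈ 4.8113 m = S ✓

v_R_max = 13/10 m/s = 1.3000 m/s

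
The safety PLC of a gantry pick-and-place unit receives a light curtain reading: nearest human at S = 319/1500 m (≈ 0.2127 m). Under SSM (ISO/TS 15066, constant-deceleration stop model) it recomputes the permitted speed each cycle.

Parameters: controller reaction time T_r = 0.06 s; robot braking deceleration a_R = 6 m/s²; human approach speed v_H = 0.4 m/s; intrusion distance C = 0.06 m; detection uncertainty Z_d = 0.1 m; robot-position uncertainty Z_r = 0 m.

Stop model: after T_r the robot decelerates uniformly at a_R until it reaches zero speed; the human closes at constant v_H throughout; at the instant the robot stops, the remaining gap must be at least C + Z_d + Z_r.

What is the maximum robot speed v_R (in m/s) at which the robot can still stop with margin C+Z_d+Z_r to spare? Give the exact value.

quadratic (1/12)·v² + (19/150)·v + (-43/1500) = 0
  disc = (19/150)² − 4·(1/12)·(-43/1500) = 16/625 ; √disc = 4/25
  v_R = (−(19/150) + 4/25) / (2·(1/12)) = 1/5 m/s
check:
T_s = v_R/a_R = (1/5)/6 = 0.0333 s
reaction-phase robot travel = 0.2000·0.0600 = 0.0120 m
robot under decel: 0.2000²/(2·6.0000) = 0.0033 m
person approaches 0.4000·(0.0600+0.0333) = 0.0373 m
residual clearance needed = 0.0600+0.1000+0.0000 = 0.1600 m
sum ≈ 0.0120+0.0033+0.0373+0.1600 ≈ 0.2127 m = S ✓

v_R_max = 1/5 m/s = 0.2000 m/s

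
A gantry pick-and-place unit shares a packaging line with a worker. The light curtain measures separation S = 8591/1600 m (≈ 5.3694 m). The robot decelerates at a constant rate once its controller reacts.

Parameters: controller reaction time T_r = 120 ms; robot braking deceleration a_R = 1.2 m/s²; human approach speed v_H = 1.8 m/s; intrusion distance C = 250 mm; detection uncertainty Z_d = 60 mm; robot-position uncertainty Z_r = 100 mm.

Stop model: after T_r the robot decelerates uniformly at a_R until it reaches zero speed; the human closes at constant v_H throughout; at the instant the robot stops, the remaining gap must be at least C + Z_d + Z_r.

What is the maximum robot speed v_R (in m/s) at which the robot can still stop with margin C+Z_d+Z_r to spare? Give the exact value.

v_R_max = 39/20 m/s = 1.9500 m/s

at the boundary: (5/12)·v² + (81/50)·v + (-37947/8000) = 0
  disc = (81/50)² − 4·(5/12)·(-37947/8000) = 421201/40000 ; √disc = 649/200
  v_R = (−(81/50) + 649/200) / (2·(5/12)) = 39/20 m/s
check:
stop time T_s = (39/20)/(6/5) = 1.6250 s
reaction-phase robot travel = 1.9500·0.1200 = 0.2340 m
robot covers 1.9500·1.6250 − ½·1.2000·1.6250² = 1.5844 m while stopping
human over T_r+T_s: 1.8000·(0.1200+1.6250) = 3.1410 m
residual clearance needed = 0.2500+0.0600+0.1000 = 0.4100 m
sum ≈ 0.2340+1.5844+3.1410+0.4100 ≈ 5.3694 m = S ✓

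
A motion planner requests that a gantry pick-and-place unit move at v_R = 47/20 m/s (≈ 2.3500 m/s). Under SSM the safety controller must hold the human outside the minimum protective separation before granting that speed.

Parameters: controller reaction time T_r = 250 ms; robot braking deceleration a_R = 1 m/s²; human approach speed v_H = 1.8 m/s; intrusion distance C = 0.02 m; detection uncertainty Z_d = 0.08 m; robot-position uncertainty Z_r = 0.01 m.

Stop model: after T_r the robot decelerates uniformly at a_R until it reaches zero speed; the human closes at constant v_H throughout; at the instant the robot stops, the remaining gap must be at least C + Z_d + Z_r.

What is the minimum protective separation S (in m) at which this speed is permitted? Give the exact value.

braking lasts T_s = (47/20)/1 = 2.3500 s
robot covers v_R·T_r = 2.3500·0.2500 = 0.5875 m before braking
braking distance = 2.3500²/(2·1.0000) = 2.7612 m
person approaches 1.8000·(0.2500+2.3500) = 4.6800 m
C+Z_d+Z_r = 0.0200+0.0800+0.0100 = 0.1100 m
S_min ≈ 0.5875+2.7612+4.6800+0.1100  ⇒  S_min = 6511/800 m

S_min = 6511/800 m = 8.1387 m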